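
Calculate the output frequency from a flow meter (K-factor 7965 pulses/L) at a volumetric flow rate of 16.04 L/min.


Frequency = K * Q / 60 (converting L/min to L/s).
f = 7965 * 16.04 / 60
f = 127758.6 / 60
f = 2129.31 Hz

2129.31 Hz


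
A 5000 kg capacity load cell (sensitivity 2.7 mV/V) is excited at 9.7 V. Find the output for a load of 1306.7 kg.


Vout = rated_output * Vex * (load / capacity).
Vout = 2.7 * 9.7 * (1306.7 / 5000)
Vout = 2.7 * 9.7 * 0.26134
Vout = 6.844 mV

6.844 mV


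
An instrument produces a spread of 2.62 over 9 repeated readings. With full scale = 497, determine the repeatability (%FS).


Repeatability = (spread / full scale) * 100%.
R = (2.62 / 497) * 100
R = 0.527 %FS

0.527 %FS


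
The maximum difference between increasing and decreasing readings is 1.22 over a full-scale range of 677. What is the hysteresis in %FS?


Hysteresis = (max difference / full scale) * 100%.
H = (1.22 / 677) * 100
H = 0.18 %FS

0.18 %FS


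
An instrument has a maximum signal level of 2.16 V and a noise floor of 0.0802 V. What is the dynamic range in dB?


Dynamic range = 20 * log10(Vmax / Vnoise).
DR = 20 * log10(2.16 / 0.0802)
DR = 20 * log10(26.93)
DR = 28.61 dB

28.61 dB


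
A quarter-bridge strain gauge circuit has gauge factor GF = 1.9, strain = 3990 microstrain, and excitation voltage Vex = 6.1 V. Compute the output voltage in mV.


Quarter bridge output: Vout = (GF * epsilon * Vex) / 4.
Vout = (1.9 * 3990e-6 * 6.1) / 4
Vout = 0.0462441 / 4 V
Vout = 0.01156102 V = 11.561 mV

11.561 mV


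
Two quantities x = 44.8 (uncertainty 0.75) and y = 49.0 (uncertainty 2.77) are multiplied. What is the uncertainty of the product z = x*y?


For a product z = x*y, the relative uncertainty is:
uz/z = sqrt((ux/x)^2 + (uy/y)^2)
Relative uncertainties: ux/x = 0.75/44.8 = 0.016741
uy/y = 2.77/49.0 = 0.056531
z = 44.8 * 49.0 = 2195.2
uz = 2195.2 * sqrt(0.016741^2 + 0.056531^2) = 129.423

129.423


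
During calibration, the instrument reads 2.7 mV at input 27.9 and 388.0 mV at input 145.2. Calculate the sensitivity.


Sensitivity = (y2 - y1) / (x2 - x1).
S = (388.0 - 2.7) / (145.2 - 27.9)
S = 385.3 / 117.3
S = 3.2847 mV/unit

3.2847 mV/unit


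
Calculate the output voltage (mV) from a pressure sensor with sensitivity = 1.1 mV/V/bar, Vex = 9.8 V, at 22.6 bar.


Output = sensitivity * Vex * P.
Vout = 1.1 * 9.8 * 22.6
Vout = 10.78 * 22.6
Vout = 243.63 mV

243.63 mV


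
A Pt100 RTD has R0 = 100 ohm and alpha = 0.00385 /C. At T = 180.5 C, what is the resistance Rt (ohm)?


The RTD equation: Rt = R0 * (1 + alpha * T).
Rt = 100 * (1 + 0.00385 * 180.5)
Rt = 100 * (1 + 0.694925)
Rt = 100 * 1.694925
Rt = 169.493 ohm

169.493 ohm


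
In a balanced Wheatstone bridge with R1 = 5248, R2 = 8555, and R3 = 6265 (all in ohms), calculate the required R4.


At balance: R1*R4 = R2*R3, so R4 = R2*R3/R1.
R4 = 8555 * 6265 / 5248
R4 = 53597075 / 5248
R4 = 10212.86 ohm

10212.86 ohm


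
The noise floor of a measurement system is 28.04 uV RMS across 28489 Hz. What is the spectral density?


Noise spectral density = Vrms / sqrt(BW).
NSD = 28.04 / sqrt(28489)
NSD = 28.04 / 168.7868
NSD = 0.1661 uV/sqrt(Hz)

0.1661 uV/sqrt(Hz)


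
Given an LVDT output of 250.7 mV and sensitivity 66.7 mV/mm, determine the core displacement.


Displacement = Vout / sensitivity.
d = 250.7 / 66.7
d = 3.759 mm

3.759 mm


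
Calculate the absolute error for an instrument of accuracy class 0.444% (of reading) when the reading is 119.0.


Absolute error = (accuracy% / 100) * reading.
Error = (0.444 / 100) * 119.0
Error = 0.00444 * 119.0
Error = 0.5284

0.5284


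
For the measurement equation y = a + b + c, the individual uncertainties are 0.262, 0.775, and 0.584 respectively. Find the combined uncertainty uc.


For a sum of independent quantities, uc = sqrt(u1^2 + u2^2 + u3^2).
uc = sqrt(0.262^2 + 0.775^2 + 0.584^2)
uc = sqrt(0.068644 + 0.600625 + 0.341056)
uc = 1.0051

1.0051


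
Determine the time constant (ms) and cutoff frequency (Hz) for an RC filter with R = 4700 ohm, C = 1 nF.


Time constant: tau = R * C.
tau = 4700 * 1.00e-09 = 4.7e-06 s
tau = 0.0047 ms
Cutoff frequency: fc = 1 / (2*pi*R*C).
fc = 1 / (2*pi*4.7e-06) = 33862.75 Hz

tau = 0.0047 ms, fc = 33862.75 Hz


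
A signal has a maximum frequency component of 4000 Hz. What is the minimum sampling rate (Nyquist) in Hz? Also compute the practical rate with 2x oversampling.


By Nyquist theorem, fs_min = 2 * fmax.
fs_min = 2 * 4000 = 8000 Hz
Practical rate = 2 * fs_min = 2 * 8000 = 16000 Hz

fs_min = 8000 Hz, fs_practical = 16000 Hz


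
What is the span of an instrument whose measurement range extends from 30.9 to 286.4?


Span = upper range - lower range.
Span = 286.4 - (30.9)
Span = 255.5

255.5


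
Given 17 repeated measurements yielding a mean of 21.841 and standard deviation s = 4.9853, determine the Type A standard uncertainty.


The standard uncertainty for Type A evaluation is u = s / sqrt(n).
u = 4.9853 / sqrt(17)
u = 4.9853 / 4.1231
u = 1.2091

1.2091


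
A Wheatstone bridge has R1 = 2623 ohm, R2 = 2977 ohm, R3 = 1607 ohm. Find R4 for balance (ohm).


At balance: R1*R4 = R2*R3, so R4 = R2*R3/R1.
R4 = 2977 * 1607 / 2623
R4 = 4784039 / 2623
R4 = 1823.88 ohm

1823.88 ohm


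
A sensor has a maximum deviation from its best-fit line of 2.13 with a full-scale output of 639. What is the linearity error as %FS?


Linearity error = (max deviation / full scale) * 100%.
Linearity = (2.13 / 639) * 100
Linearity = 0.333 %FS

0.333 %FS


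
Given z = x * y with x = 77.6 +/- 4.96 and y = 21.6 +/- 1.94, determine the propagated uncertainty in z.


For a product z = x*y, the relative uncertainty is:
uz/z = sqrt((ux/x)^2 + (uy/y)^2)
Relative uncertainties: ux/x = 4.96/77.6 = 0.063918
uy/y = 1.94/21.6 = 0.089815
z = 77.6 * 21.6 = 1676.2
uz = 1676.2 * sqrt(0.063918^2 + 0.089815^2) = 184.775

184.775


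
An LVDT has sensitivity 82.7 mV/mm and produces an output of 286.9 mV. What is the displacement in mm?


Displacement = Vout / sensitivity.
d = 286.9 / 82.7
d = 3.469 mm

3.469 mm


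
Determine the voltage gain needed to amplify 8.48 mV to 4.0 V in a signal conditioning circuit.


Gain = Vout / Vin (converting to same units).
G = 4.0 V / 8.48 mV
G = 4000.0 mV / 8.48 mV
G = 471.7

471.7


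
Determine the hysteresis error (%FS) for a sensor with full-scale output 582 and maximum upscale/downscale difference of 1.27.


Hysteresis = (max difference / full scale) * 100%.
H = (1.27 / 582) * 100
H = 0.218 %FS

0.218 %FS


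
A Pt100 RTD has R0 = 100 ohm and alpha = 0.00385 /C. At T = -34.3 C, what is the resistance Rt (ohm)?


The RTD equation: Rt = R0 * (1 + alpha * T).
Rt = 100 * (1 + 0.00385 * -34.3)
Rt = 100 * (1 + -0.132055)
Rt = 100 * 0.867945
Rt = 86.794 ohm

86.794 ohm


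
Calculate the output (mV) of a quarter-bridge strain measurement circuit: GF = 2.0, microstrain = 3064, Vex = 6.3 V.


Quarter bridge output: Vout = (GF * epsilon * Vex) / 4.
Vout = (2.0 * 3064e-6 * 6.3) / 4
Vout = 0.0386064 / 4 V
Vout = 0.0096516 V = 9.6516 mV

9.6516 mV


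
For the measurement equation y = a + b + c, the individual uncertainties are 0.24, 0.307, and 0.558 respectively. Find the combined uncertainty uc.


For a sum of independent quantities, uc = sqrt(u1^2 + u2^2 + u3^2).
uc = sqrt(0.24^2 + 0.307^2 + 0.558^2)
uc = sqrt(0.0576 + 0.094249 + 0.311364)
uc = 0.6806

0.6806


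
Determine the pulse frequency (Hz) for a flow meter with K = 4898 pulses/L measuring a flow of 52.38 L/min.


Frequency = K * Q / 60 (converting L/min to L/s).
f = 4898 * 52.38 / 60
f = 256557.24 / 60
f = 4275.95 Hz

4275.95 Hz


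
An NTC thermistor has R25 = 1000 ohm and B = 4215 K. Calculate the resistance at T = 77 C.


NTC thermistor equation: Rt = R25 * exp(B * (1/T - 1/T25)).
T in Kelvin: 350.15 K, T25 = 298.15 K
1/T - 1/T25 = 1/350.15 - 1/298.15 = -0.0004981
B * (1/T - 1/T25) = 4215 * -0.0004981 = -2.0995
Rt = 1000 * exp(-2.0995) = 122.5 ohm

122.5 ohm


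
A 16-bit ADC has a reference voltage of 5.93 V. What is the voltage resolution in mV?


The resolution (LSB) of an ADC is Vref / 2^n.
LSB = 5.93 / 2^16
LSB = 5.93 / 65536
LSB = 9.048e-05 V = 0.09048462 mV

0.09048462 mV


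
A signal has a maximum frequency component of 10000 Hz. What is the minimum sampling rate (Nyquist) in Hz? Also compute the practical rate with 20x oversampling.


By Nyquist theorem, fs_min = 2 * fmax.
fs_min = 2 * 10000 = 20000 Hz
Practical rate = 20 * fs_min = 20 * 20000 = 400000 Hz

fs_min = 20000 Hz, fs_practical = 400000 Hz


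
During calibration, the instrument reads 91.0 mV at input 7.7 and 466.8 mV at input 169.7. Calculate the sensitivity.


Sensitivity = (y2 - y1) / (x2 - x1).
S = (466.8 - 91.0) / (169.7 - 7.7)
S = 375.8 / 162.0
S = 2.3198 mV/unit

2.3198 mV/unit


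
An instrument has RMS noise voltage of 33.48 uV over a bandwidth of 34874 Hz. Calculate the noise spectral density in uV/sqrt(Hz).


Noise spectral density = Vrms / sqrt(BW).
NSD = 33.48 / sqrt(34874)
NSD = 33.48 / 186.7458
NSD = 0.1793 uV/sqrt(Hz)

0.1793 uV/sqrt(Hz)


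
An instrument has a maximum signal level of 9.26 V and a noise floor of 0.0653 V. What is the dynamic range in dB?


Dynamic range = 20 * log10(Vmax / Vnoise).
DR = 20 * log10(9.26 / 0.0653)
DR = 20 * log10(141.81)
DR = 43.03 dB

43.03 dB


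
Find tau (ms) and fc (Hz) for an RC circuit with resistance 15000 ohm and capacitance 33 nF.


Time constant: tau = R * C.
tau = 15000 * 3.30e-08 = 0.000495 s
tau = 0.495 ms
Cutoff frequency: fc = 1 / (2*pi*R*C).
fc = 1 / (2*pi*0.000495) = 321.53 Hz

tau = 0.495 ms, fc = 321.53 Hz


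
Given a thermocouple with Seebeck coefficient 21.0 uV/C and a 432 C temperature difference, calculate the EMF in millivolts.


The thermocouple output V = sensitivity * dT.
V = 21.0 uV/C * 432 C
V = 9072.0 uV
V = 9.072 mV

9.072 mV


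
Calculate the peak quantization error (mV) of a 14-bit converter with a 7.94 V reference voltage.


The maximum quantization error is +/- LSB/2.
LSB = Vref / 2^n = 7.94 / 16384 = 0.00048462 V
Max error = LSB / 2 = 0.00048462 / 2 = 0.00024231 V
Max error = 0.2423 mV

0.2423 mV


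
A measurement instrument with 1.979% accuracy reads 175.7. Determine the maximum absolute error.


Absolute error = (accuracy% / 100) * reading.
Error = (1.979 / 100) * 175.7
Error = 0.01979 * 175.7
Error = 3.4771

3.4771


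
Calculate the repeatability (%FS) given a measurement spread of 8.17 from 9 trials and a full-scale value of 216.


Repeatability = (spread / full scale) * 100%.
R = (8.17 / 216) * 100
R = 3.782 %FS

3.782 %FS


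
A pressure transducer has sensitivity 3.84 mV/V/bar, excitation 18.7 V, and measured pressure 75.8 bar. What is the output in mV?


Output = sensitivity * Vex * P.
Vout = 3.84 * 18.7 * 75.8
Vout = 71.808 * 75.8
Vout = 5443.05 mV

5443.05 mV


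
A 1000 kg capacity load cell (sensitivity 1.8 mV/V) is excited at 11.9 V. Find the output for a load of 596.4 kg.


Vout = rated_output * Vex * (load / capacity).
Vout = 1.8 * 11.9 * (596.4 / 1000)
Vout = 1.8 * 11.9 * 0.5964
Vout = 12.775 mV

12.775 mV


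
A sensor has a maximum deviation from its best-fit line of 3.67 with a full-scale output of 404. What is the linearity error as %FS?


Linearity error = (max deviation / full scale) * 100%.
Linearity = (3.67 / 404) * 100
Linearity = 0.908 %FS

0.908 %FS


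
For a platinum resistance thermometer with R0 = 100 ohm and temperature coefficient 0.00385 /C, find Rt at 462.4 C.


The RTD equation: Rt = R0 * (1 + alpha * T).
Rt = 100 * (1 + 0.00385 * 462.4)
Rt = 100 * (1 + 1.78024)
Rt = 100 * 2.78024
Rt = 278.024 ohm

278.024 ohm


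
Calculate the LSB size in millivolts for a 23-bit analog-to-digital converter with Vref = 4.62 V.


The resolution (LSB) of an ADC is Vref / 2^n.
LSB = 4.62 / 2^23
LSB = 4.62 / 8388608
LSB = 5.5e-07 V = 0.00055075 mV

0.00055075 mV


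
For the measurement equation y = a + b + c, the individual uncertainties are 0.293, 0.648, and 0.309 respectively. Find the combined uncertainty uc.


For a sum of independent quantities, uc = sqrt(u1^2 + u2^2 + u3^2).
uc = sqrt(0.293^2 + 0.648^2 + 0.309^2)
uc = sqrt(0.085849 + 0.419904 + 0.095481)
uc = 0.7754

0.7754


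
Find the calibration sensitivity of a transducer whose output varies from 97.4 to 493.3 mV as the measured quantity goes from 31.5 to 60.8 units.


Sensitivity = (y2 - y1) / (x2 - x1).
S = (493.3 - 97.4) / (60.8 - 31.5)
S = 395.9 / 29.3
S = 13.5119 mV/unit

13.5119 mV/unit


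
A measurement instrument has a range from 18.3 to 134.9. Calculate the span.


Span = upper range - lower range.
Span = 134.9 - (18.3)
Span = 116.6

116.6


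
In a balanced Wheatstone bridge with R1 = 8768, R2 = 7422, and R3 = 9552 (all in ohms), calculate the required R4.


At balance: R1*R4 = R2*R3, so R4 = R2*R3/R1.
R4 = 7422 * 9552 / 8768
R4 = 70894944 / 8768
R4 = 8085.65 ohm

8085.65 ohm


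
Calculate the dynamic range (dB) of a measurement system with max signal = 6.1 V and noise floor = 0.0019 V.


Dynamic range = 20 * log10(Vmax / Vnoise).
DR = 20 * log10(6.1 / 0.0019)
DR = 20 * log10(3210.53)
DR = 70.13 dB

70.13 dB


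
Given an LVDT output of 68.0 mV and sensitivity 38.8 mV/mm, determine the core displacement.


Displacement = Vout / sensitivity.
d = 68.0 / 38.8
d = 1.753 mm

1.753 mm


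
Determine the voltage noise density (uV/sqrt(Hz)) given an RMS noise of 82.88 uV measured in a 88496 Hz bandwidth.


Noise spectral density = Vrms / sqrt(BW).
NSD = 82.88 / sqrt(88496)
NSD = 82.88 / 297.4828
NSD = 0.2786 uV/sqrt(Hz)

0.2786 uV/sqrt(Hz)


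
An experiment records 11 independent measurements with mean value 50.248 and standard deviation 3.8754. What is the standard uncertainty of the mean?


The standard uncertainty for Type A evaluation is u = s / sqrt(n).
u = 3.8754 / sqrt(11)
u = 3.8754 / 3.3166
u = 1.1685

1.1685


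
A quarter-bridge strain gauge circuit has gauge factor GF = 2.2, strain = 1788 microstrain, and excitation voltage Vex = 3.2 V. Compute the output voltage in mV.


Quarter bridge output: Vout = (GF * epsilon * Vex) / 4.
Vout = (2.2 * 1788e-6 * 3.2) / 4
Vout = 0.01258752 / 4 V
Vout = 0.00314688 V = 3.1469 mV

3.1469 mV


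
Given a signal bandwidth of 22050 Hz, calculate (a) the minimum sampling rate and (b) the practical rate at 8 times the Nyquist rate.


By Nyquist theorem, fs_min = 2 * fmax.
fs_min = 2 * 22050 = 44100 Hz
Practical rate = 8 * fs_min = 8 * 44100 = 352800 Hz

fs_min = 44100 Hz, fs_practical = 352800 Hz


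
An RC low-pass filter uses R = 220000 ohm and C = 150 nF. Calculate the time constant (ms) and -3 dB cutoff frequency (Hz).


Time constant: tau = R * C.
tau = 220000 * 1.50e-07 = 0.033 s
tau = 33.0 ms
Cutoff frequency: fc = 1 / (2*pi*R*C).
fc = 1 / (2*pi*0.033) = 4.82 Hz

tau = 33.0 ms, fc = 4.82 Hz


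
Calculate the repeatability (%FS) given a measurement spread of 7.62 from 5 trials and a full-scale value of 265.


Repeatability = (spread / full scale) * 100%.
R = (7.62 / 265) * 100
R = 2.875 %FS

2.875 %FS


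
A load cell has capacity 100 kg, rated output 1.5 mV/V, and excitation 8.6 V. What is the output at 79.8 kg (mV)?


Vout = rated_output * Vex * (load / capacity).
Vout = 1.5 * 8.6 * (79.8 / 100)
Vout = 1.5 * 8.6 * 0.798
Vout = 10.294 mV

10.294 mV


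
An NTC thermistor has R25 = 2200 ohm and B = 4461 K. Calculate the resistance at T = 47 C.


NTC thermistor equation: Rt = R25 * exp(B * (1/T - 1/T25)).
T in Kelvin: 320.15 K, T25 = 298.15 K
1/T - 1/T25 = 1/320.15 - 1/298.15 = -0.00023048
B * (1/T - 1/T25) = 4461 * -0.00023048 = -1.0282
Rt = 2200 * exp(-1.0282) = 786.9 ohm

786.9 ohm


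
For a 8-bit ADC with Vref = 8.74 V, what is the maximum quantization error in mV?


The maximum quantization error is +/- LSB/2.
LSB = Vref / 2^n = 8.74 / 256 = 0.03414063 V
Max error = LSB / 2 = 0.03414063 / 2 = 0.01707031 V
Max error = 17.0703 mV

17.0703 mV


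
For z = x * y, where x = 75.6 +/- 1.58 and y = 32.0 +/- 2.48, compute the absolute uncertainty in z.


For a product z = x*y, the relative uncertainty is:
uz/z = sqrt((ux/x)^2 + (uy/y)^2)
Relative uncertainties: ux/x = 1.58/75.6 = 0.020899
uy/y = 2.48/32.0 = 0.0775
z = 75.6 * 32.0 = 2419.2
uz = 2419.2 * sqrt(0.020899^2 + 0.0775^2) = 194.186

194.186


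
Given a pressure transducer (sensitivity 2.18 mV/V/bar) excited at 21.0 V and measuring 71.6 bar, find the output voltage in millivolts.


Output = sensitivity * Vex * P.
Vout = 2.18 * 21.0 * 71.6
Vout = 45.78 * 71.6
Vout = 3277.85 mV

3277.85 mV


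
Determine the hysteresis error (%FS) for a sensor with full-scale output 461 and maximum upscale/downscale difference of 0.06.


Hysteresis = (max difference / full scale) * 100%.
H = (0.06 / 461) * 100
H = 0.013 %FS

0.013 %FS


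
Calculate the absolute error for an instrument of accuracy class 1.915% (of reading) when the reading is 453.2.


Absolute error = (accuracy% / 100) * reading.
Error = (1.915 / 100) * 453.2
Error = 0.01915 * 453.2
Error = 8.6788

8.6788


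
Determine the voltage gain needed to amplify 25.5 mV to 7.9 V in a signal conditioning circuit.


Gain = Vout / Vin (converting to same units).
G = 7.9 V / 25.5 mV
G = 7900.0 mV / 25.5 mV
G = 309.8

309.8


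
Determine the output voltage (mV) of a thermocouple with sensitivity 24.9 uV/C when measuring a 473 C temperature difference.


The thermocouple output V = sensitivity * dT.
V = 24.9 uV/C * 473 C
V = 11777.7 uV
V = 11.778 mV

11.778 mV


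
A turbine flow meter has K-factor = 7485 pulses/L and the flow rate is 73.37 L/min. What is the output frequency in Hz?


Frequency = K * Q / 60 (converting L/min to L/s).
f = 7485 * 73.37 / 60
f = 549174.45 / 60
f = 9152.91 Hz

9152.91 Hz


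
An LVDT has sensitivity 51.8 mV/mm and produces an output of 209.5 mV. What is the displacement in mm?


Displacement = Vout / sensitivity.
d = 209.5 / 51.8
d = 4.044 mm

4.044 mm


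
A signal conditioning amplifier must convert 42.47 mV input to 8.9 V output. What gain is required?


Gain = Vout / Vin (converting to same units).
G = 8.9 V / 42.47 mV
G = 8900.0 mV / 42.47 mV
G = 209.56

209.56


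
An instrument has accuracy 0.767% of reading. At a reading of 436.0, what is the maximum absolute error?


Absolute error = (accuracy% / 100) * reading.
Error = (0.767 / 100) * 436.0
Error = 0.00767 * 436.0
Error = 3.3441

3.3441


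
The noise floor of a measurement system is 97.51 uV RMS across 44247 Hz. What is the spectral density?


Noise spectral density = Vrms / sqrt(BW).
NSD = 97.51 / sqrt(44247)
NSD = 97.51 / 210.3497
NSD = 0.4636 uV/sqrt(Hz)

0.4636 uV/sqrt(Hz)


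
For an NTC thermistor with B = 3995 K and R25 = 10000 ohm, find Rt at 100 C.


NTC thermistor equation: Rt = R25 * exp(B * (1/T - 1/T25)).
T in Kelvin: 373.15 K, T25 = 298.15 K
1/T - 1/T25 = 1/373.15 - 1/298.15 = -0.00067413
B * (1/T - 1/T25) = 3995 * -0.00067413 = -2.6931
Rt = 10000 * exp(-2.6931) = 676.7 ohm

676.7 ohm


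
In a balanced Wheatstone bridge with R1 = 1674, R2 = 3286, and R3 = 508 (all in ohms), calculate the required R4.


At balance: R1*R4 = R2*R3, so R4 = R2*R3/R1.
R4 = 3286 * 508 / 1674
R4 = 1669288 / 1674
R4 = 997.19 ohm

997.19 ohm


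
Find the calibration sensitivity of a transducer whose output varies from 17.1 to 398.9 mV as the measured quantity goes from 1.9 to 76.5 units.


Sensitivity = (y2 - y1) / (x2 - x1).
S = (398.9 - 17.1) / (76.5 - 1.9)
S = 381.8 / 74.6
S = 5.118 mV/unit

5.118 mV/unit


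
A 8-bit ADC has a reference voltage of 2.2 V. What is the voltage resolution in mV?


The resolution (LSB) of an ADC is Vref / 2^n.
LSB = 2.2 / 2^8
LSB = 2.2 / 256
LSB = 0.00859375 V = 8.59375 mV

8.59375 mV


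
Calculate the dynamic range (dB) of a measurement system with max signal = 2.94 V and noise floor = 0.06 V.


Dynamic range = 20 * log10(Vmax / Vnoise).
DR = 20 * log10(2.94 / 0.06)
DR = 20 * log10(49.0)
DR = 33.8 dB

33.8 dB


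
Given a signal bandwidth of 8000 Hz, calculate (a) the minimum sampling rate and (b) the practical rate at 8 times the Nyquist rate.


By Nyquist theorem, fs_min = 2 * fmax.
fs_min = 2 * 8000 = 16000 Hz
Practical rate = 8 * fs_min = 8 * 16000 = 128000 Hz

fs_min = 16000 Hz, fs_practical = 128000 Hz


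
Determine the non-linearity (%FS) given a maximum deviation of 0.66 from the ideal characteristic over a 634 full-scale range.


Linearity error = (max deviation / full scale) * 100%.
Linearity = (0.66 / 634) * 100
Linearity = 0.104 %FS

0.104 %FS


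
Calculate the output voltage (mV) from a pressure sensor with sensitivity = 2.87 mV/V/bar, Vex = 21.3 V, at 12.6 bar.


Output = sensitivity * Vex * P.
Vout = 2.87 * 21.3 * 12.6
Vout = 61.131 * 12.6
Vout = 770.25 mV

770.25 mV


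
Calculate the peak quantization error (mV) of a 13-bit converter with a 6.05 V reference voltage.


The maximum quantization error is +/- LSB/2.
LSB = Vref / 2^n = 6.05 / 8192 = 0.00073853 V
Max error = LSB / 2 = 0.00073853 / 2 = 0.00036926 V
Max error = 0.3693 mV

0.3693 mV


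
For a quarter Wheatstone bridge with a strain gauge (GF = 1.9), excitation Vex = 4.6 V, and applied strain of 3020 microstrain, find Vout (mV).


Quarter bridge output: Vout = (GF * epsilon * Vex) / 4.
Vout = (1.9 * 3020e-6 * 4.6) / 4
Vout = 0.0263948 / 4 V
Vout = 0.0065987 V = 6.5987 mV

6.5987 mV


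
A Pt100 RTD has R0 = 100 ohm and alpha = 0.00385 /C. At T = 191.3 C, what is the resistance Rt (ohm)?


The RTD equation: Rt = R0 * (1 + alpha * T).
Rt = 100 * (1 + 0.00385 * 191.3)
Rt = 100 * (1 + 0.736505)
Rt = 100 * 1.736505
Rt = 173.651 ohm

173.651 ohm


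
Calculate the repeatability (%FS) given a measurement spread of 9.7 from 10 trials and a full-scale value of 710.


Repeatability = (spread / full scale) * 100%.
R = (9.7 / 710) * 100
R = 1.366 %FS

1.366 %FS


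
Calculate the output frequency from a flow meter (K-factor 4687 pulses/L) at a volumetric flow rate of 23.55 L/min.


Frequency = K * Q / 60 (converting L/min to L/s).
f = 4687 * 23.55 / 60
f = 110378.85 / 60
f = 1839.65 Hz

1839.65 Hz


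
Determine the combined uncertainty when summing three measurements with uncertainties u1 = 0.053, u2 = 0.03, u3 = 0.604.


For a sum of independent quantities, uc = sqrt(u1^2 + u2^2 + u3^2).
uc = sqrt(0.053^2 + 0.03^2 + 0.604^2)
uc = sqrt(0.002809 + 0.0009 + 0.364816)
uc = 0.6071

0.6071


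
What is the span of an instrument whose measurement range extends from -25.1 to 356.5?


Span = upper range - lower range.
Span = 356.5 - (-25.1)
Span = 381.6

381.6


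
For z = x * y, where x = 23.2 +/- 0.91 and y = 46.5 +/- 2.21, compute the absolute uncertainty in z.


For a product z = x*y, the relative uncertainty is:
uz/z = sqrt((ux/x)^2 + (uy/y)^2)
Relative uncertainties: ux/x = 0.91/23.2 = 0.039224
uy/y = 2.21/46.5 = 0.047527
z = 23.2 * 46.5 = 1078.8
uz = 1078.8 * sqrt(0.039224^2 + 0.047527^2) = 66.478

66.478


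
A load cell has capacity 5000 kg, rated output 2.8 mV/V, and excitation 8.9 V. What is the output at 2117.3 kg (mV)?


Vout = rated_output * Vex * (load / capacity).
Vout = 2.8 * 8.9 * (2117.3 / 5000)
Vout = 2.8 * 8.9 * 0.42346
Vout = 10.553 mV

10.553 mV


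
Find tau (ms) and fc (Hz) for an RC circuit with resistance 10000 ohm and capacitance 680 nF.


Time constant: tau = R * C.
tau = 10000 * 6.80e-07 = 0.0068 s
tau = 6.8 ms
Cutoff frequency: fc = 1 / (2*pi*R*C).
fc = 1 / (2*pi*0.0068) = 23.41 Hz

tau = 6.8 ms, fc = 23.41 Hz


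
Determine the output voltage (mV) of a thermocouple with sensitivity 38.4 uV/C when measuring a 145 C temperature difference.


The thermocouple output V = sensitivity * dT.
V = 38.4 uV/C * 145 C
V = 5568.0 uV
V = 5.568 mV

5.568 mV


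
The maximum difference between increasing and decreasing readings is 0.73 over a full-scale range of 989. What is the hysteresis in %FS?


Hysteresis = (max difference / full scale) * 100%.
H = (0.73 / 989) * 100
H = 0.074 %FS

0.074 %FS


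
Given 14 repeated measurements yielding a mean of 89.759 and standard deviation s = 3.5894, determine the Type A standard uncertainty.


The standard uncertainty for Type A evaluation is u = s / sqrt(n).
u = 3.5894 / sqrt(14)
u = 3.5894 / 3.7417
u = 0.9593

0.9593


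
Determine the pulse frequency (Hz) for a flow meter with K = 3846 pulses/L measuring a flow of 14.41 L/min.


Frequency = K * Q / 60 (converting L/min to L/s).
f = 3846 * 14.41 / 60
f = 55420.86 / 60
f = 923.68 Hz

923.68 Hz


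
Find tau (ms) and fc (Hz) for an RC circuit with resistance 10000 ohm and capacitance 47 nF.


Time constant: tau = R * C.
tau = 10000 * 4.70e-08 = 0.00047 s
tau = 0.47 ms
Cutoff frequency: fc = 1 / (2*pi*R*C).
fc = 1 / (2*pi*0.00047) = 338.63 Hz

tau = 0.47 ms, fc = 338.63 Hz


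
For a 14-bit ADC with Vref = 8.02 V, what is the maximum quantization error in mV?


The maximum quantization error is +/- LSB/2.
LSB = Vref / 2^n = 8.02 / 16384 = 0.0004895 V
Max error = LSB / 2 = 0.0004895 / 2 = 0.00024475 V
Max error = 0.2448 mV

0.2448 mV


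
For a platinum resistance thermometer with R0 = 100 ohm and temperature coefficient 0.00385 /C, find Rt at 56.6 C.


The RTD equation: Rt = R0 * (1 + alpha * T).
Rt = 100 * (1 + 0.00385 * 56.6)
Rt = 100 * (1 + 0.21791)
Rt = 100 * 1.21791
Rt = 121.791 ohm

121.791 ohm


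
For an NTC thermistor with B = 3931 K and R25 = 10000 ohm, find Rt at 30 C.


NTC thermistor equation: Rt = R25 * exp(B * (1/T - 1/T25)).
T in Kelvin: 303.15 K, T25 = 298.15 K
1/T - 1/T25 = 1/303.15 - 1/298.15 = -5.532e-05
B * (1/T - 1/T25) = 3931 * -5.532e-05 = -0.2175
Rt = 10000 * exp(-0.2175) = 8045.6 ohm

8045.6 ohm


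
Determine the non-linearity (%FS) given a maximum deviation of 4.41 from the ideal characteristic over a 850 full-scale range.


Linearity error = (max deviation / full scale) * 100%.
Linearity = (4.41 / 850) * 100
Linearity = 0.519 %FS

0.519 %FS


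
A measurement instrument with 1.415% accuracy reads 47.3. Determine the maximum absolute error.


Absolute error = (accuracy% / 100) * reading.
Error = (1.415 / 100) * 47.3
Error = 0.01415 * 47.3
Error = 0.6693

0.6693


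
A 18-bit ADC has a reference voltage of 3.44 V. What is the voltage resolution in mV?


The resolution (LSB) of an ADC is Vref / 2^n.
LSB = 3.44 / 2^18
LSB = 3.44 / 262144
LSB = 1.312e-05 V = 0.01312256 mV

0.01312256 mV


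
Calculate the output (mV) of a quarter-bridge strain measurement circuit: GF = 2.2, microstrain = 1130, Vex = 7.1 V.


Quarter bridge output: Vout = (GF * epsilon * Vex) / 4.
Vout = (2.2 * 1130e-6 * 7.1) / 4
Vout = 0.0176506 / 4 V
Vout = 0.00441265 V = 4.4126 mV

4.4126 mV


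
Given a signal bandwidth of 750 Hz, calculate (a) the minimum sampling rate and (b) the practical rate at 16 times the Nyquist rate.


By Nyquist theorem, fs_min = 2 * fmax.
fs_min = 2 * 750 = 1500 Hz
Practical rate = 16 * fs_min = 16 * 1500 = 24000 Hz

fs_min = 1500 Hz, fs_practical = 24000 Hz


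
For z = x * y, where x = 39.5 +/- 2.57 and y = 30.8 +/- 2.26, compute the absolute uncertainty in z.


For a product z = x*y, the relative uncertainty is:
uz/z = sqrt((ux/x)^2 + (uy/y)^2)
Relative uncertainties: ux/x = 2.57/39.5 = 0.065063
uy/y = 2.26/30.8 = 0.073377
z = 39.5 * 30.8 = 1216.6
uz = 1216.6 * sqrt(0.065063^2 + 0.073377^2) = 119.31

119.31


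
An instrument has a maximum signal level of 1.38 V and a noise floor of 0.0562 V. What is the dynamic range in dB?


Dynamic range = 20 * log10(Vmax / Vnoise).
DR = 20 * log10(1.38 / 0.0562)
DR = 20 * log10(24.56)
DR = 27.8 dB

27.8 dB


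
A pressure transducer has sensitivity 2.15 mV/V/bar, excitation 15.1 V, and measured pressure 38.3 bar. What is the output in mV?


Output = sensitivity * Vex * P.
Vout = 2.15 * 15.1 * 38.3
Vout = 32.465 * 38.3
Vout = 1243.41 mV

1243.41 mV


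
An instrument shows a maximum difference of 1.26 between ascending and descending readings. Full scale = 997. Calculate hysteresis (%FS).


Hysteresis = (max difference / full scale) * 100%.
H = (1.26 / 997) * 100
H = 0.126 %FS

0.126 %FS


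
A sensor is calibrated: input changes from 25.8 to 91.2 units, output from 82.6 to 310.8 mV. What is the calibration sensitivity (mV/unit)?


Sensitivity = (y2 - y1) / (x2 - x1).
S = (310.8 - 82.6) / (91.2 - 25.8)
S = 228.2 / 65.4
S = 3.4893 mV/unit

3.4893 mV/unit


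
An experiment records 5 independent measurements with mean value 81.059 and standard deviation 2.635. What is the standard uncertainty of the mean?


The standard uncertainty for Type A evaluation is u = s / sqrt(n).
u = 2.635 / sqrt(5)
u = 2.635 / 2.2361
u = 1.1784

1.1784


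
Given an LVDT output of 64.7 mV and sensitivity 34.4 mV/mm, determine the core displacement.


Displacement = Vout / sensitivity.
d = 64.7 / 34.4
d = 1.881 mm

1.881 mm


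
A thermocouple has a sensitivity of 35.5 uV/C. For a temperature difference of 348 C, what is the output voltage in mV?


The thermocouple output V = sensitivity * dT.
V = 35.5 uV/C * 348 C
V = 12354.0 uV
V = 12.354 mV

12.354 mV


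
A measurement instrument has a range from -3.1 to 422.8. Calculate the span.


Span = upper range - lower range.
Span = 422.8 - (-3.1)
Span = 425.9

425.9


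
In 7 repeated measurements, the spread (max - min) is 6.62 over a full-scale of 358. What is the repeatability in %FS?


Repeatability = (spread / full scale) * 100%.
R = (6.62 / 358) * 100
R = 1.849 %FS

1.849 %FS


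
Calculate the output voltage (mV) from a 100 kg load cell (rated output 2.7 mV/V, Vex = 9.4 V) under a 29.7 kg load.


Vout = rated_output * Vex * (load / capacity).
Vout = 2.7 * 9.4 * (29.7 / 100)
Vout = 2.7 * 9.4 * 0.297
Vout = 7.538 mV

7.538 mV


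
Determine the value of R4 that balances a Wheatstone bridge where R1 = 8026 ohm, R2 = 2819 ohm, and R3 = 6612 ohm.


At balance: R1*R4 = R2*R3, so R4 = R2*R3/R1.
R4 = 2819 * 6612 / 8026
R4 = 18639228 / 8026
R4 = 2322.36 ohm

2322.36 ohm


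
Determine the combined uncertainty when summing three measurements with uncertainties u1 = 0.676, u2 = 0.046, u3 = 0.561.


For a sum of independent quantities, uc = sqrt(u1^2 + u2^2 + u3^2).
uc = sqrt(0.676^2 + 0.046^2 + 0.561^2)
uc = sqrt(0.456976 + 0.002116 + 0.314721)
uc = 0.8797

0.8797


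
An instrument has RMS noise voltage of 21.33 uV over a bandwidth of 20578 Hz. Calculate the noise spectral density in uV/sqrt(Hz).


Noise spectral density = Vrms / sqrt(BW).
NSD = 21.33 / sqrt(20578)
NSD = 21.33 / 143.4503
NSD = 0.1487 uV/sqrt(Hz)

0.1487 uV/sqrt(Hz)


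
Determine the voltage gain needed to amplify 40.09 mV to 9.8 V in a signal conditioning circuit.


Gain = Vout / Vin (converting to same units).
G = 9.8 V / 40.09 mV
G = 9800.0 mV / 40.09 mV
G = 244.45

244.45


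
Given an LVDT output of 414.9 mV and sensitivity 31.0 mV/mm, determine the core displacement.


Displacement = Vout / sensitivity.
d = 414.9 / 31.0
d = 13.384 mm

13.384 mm


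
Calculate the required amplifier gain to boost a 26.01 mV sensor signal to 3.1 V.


Gain = Vout / Vin (converting to same units).
G = 3.1 V / 26.01 mV
G = 3100.0 mV / 26.01 mV
G = 119.18

119.18


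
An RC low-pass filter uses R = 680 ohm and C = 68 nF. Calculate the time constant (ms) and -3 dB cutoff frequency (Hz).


Time constant: tau = R * C.
tau = 680 * 6.80e-08 = 4.624e-05 s
tau = 0.0462 ms
Cutoff frequency: fc = 1 / (2*pi*R*C).
fc = 1 / (2*pi*4.624e-05) = 3441.93 Hz

tau = 0.0462 ms, fc = 3441.93 Hz


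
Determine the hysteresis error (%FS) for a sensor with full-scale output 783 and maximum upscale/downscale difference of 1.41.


Hysteresis = (max difference / full scale) * 100%.
H = (1.41 / 783) * 100
H = 0.18 %FS

0.18 %FS


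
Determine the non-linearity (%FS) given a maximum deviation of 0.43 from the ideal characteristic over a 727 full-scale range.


Linearity error = (max deviation / full scale) * 100%.
Linearity = (0.43 / 727) * 100
Linearity = 0.059 %FS

0.059 %FS


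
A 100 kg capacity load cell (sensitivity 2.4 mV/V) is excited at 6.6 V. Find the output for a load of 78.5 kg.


Vout = rated_output * Vex * (load / capacity).
Vout = 2.4 * 6.6 * (78.5 / 100)
Vout = 2.4 * 6.6 * 0.785
Vout = 12.434 mV

12.434 mV


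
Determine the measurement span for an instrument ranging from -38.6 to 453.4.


Span = upper range - lower range.
Span = 453.4 - (-38.6)
Span = 492.0

492.0


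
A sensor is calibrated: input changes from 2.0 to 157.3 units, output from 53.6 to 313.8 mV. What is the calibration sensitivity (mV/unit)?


Sensitivity = (y2 - y1) / (x2 - x1).
S = (313.8 - 53.6) / (157.3 - 2.0)
S = 260.2 / 155.3
S = 1.6755 mV/unit

1.6755 mV/unit


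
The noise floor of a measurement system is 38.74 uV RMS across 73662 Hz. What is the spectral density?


Noise spectral density = Vrms / sqrt(BW).
NSD = 38.74 / sqrt(73662)
NSD = 38.74 / 271.4074
NSD = 0.1427 uV/sqrt(Hz)

0.1427 uV/sqrt(Hz)


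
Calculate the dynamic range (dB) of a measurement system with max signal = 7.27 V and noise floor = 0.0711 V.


Dynamic range = 20 * log10(Vmax / Vnoise).
DR = 20 * log10(7.27 / 0.0711)
DR = 20 * log10(102.25)
DR = 40.19 dB

40.19 dB


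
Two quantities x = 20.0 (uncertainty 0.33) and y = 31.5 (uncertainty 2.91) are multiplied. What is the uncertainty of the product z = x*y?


For a product z = x*y, the relative uncertainty is:
uz/z = sqrt((ux/x)^2 + (uy/y)^2)
Relative uncertainties: ux/x = 0.33/20.0 = 0.0165
uy/y = 2.91/31.5 = 0.092381
z = 20.0 * 31.5 = 630.0
uz = 630.0 * sqrt(0.0165^2 + 0.092381^2) = 59.121

59.121


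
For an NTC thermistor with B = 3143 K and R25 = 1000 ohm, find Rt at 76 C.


NTC thermistor equation: Rt = R25 * exp(B * (1/T - 1/T25)).
T in Kelvin: 349.15 K, T25 = 298.15 K
1/T - 1/T25 = 1/349.15 - 1/298.15 = -0.00048992
B * (1/T - 1/T25) = 3143 * -0.00048992 = -1.5398
Rt = 1000 * exp(-1.5398) = 214.4 ohm

214.4 ohm


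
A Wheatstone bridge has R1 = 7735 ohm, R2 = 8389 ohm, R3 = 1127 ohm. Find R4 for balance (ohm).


At balance: R1*R4 = R2*R3, so R4 = R2*R3/R1.
R4 = 8389 * 1127 / 7735
R4 = 9454403 / 7735
R4 = 1222.29 ohm

1222.29 ohm


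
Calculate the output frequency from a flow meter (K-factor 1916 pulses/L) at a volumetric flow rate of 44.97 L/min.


Frequency = K * Q / 60 (converting L/min to L/s).
f = 1916 * 44.97 / 60
f = 86162.52 / 60
f = 1436.04 Hz

1436.04 Hz


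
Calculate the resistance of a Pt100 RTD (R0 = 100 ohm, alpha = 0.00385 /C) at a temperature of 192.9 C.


The RTD equation: Rt = R0 * (1 + alpha * T).
Rt = 100 * (1 + 0.00385 * 192.9)
Rt = 100 * (1 + 0.742665)
Rt = 100 * 1.742665
Rt = 174.267 ohm

174.267 ohm


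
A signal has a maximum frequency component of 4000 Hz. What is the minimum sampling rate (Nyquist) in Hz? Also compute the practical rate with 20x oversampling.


By Nyquist theorem, fs_min = 2 * fmax.
fs_min = 2 * 4000 = 8000 Hz
Practical rate = 20 * fs_min = 20 * 8000 = 160000 Hz

fs_min = 8000 Hz, fs_practical = 160000 Hz


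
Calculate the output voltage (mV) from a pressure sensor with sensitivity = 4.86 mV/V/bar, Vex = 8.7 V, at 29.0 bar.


Output = sensitivity * Vex * P.
Vout = 4.86 * 8.7 * 29.0
Vout = 42.282 * 29.0
Vout = 1226.18 mV

1226.18 mV


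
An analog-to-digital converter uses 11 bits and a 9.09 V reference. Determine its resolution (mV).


The resolution (LSB) of an ADC is Vref / 2^n.
LSB = 9.09 / 2^11
LSB = 9.09 / 2048
LSB = 0.00443848 V = 4.43847656 mV

4.43847656 mV


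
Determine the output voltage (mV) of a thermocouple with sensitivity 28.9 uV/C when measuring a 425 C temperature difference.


The thermocouple output V = sensitivity * dT.
V = 28.9 uV/C * 425 C
V = 12282.5 uV
V = 12.283 mV

12.283 mV


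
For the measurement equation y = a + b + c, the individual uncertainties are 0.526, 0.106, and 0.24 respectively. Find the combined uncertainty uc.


For a sum of independent quantities, uc = sqrt(u1^2 + u2^2 + u3^2).
uc = sqrt(0.526^2 + 0.106^2 + 0.24^2)
uc = sqrt(0.276676 + 0.011236 + 0.0576)
uc = 0.5878

0.5878


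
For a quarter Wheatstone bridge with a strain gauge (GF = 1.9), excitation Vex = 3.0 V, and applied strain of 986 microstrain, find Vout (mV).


Quarter bridge output: Vout = (GF * epsilon * Vex) / 4.
Vout = (1.9 * 986e-6 * 3.0) / 4
Vout = 0.0056202 / 4 V
Vout = 0.00140505 V = 1.405 mV

1.405 mV


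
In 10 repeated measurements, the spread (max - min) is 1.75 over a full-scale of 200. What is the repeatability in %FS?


Repeatability = (spread / full scale) * 100%.
R = (1.75 / 200) * 100
R = 0.875 %FS

0.875 %FS


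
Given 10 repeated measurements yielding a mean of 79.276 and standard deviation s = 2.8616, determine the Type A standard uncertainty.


The standard uncertainty for Type A evaluation is u = s / sqrt(n).
u = 2.8616 / sqrt(10)
u = 2.8616 / 3.1623
u = 0.9049

0.9049


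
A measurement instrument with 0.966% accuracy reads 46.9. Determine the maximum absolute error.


Absolute error = (accuracy% / 100) * reading.
Error = (0.966 / 100) * 46.9
Error = 0.00966 * 46.9
Error = 0.4531

0.4531


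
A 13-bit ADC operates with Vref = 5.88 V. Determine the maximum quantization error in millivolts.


The maximum quantization error is +/- LSB/2.
LSB = Vref / 2^n = 5.88 / 8192 = 0.00071777 V
Max error = LSB / 2 = 0.00071777 / 2 = 0.00035889 V
Max error = 0.3589 mV

0.3589 mV


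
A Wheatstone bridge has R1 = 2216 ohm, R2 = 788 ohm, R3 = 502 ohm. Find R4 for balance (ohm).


At balance: R1*R4 = R2*R3, so R4 = R2*R3/R1.
R4 = 788 * 502 / 2216
R4 = 395576 / 2216
R4 = 178.51 ohm

178.51 ohm


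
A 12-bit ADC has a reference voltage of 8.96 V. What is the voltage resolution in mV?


The resolution (LSB) of an ADC is Vref / 2^n.
LSB = 8.96 / 2^12
LSB = 8.96 / 4096
LSB = 0.0021875 V = 2.1875 mV

2.1875 mV


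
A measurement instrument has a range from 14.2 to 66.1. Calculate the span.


Span = upper range - lower range.
Span = 66.1 - (14.2)
Span = 51.9

51.9


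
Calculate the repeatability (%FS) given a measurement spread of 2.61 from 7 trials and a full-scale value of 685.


Repeatability = (spread / full scale) * 100%.
R = (2.61 / 685) * 100
R = 0.381 %FS

0.381 %FS


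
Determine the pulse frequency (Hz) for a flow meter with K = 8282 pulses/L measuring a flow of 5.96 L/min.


Frequency = K * Q / 60 (converting L/min to L/s).
f = 8282 * 5.96 / 60
f = 49360.72 / 60
f = 822.68 Hz

822.68 Hz


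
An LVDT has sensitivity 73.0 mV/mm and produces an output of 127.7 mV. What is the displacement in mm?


Displacement = Vout / sensitivity.
d = 127.7 / 73.0
d = 1.749 mm

1.749 mm


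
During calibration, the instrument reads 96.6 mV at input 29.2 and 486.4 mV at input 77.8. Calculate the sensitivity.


Sensitivity = (y2 - y1) / (x2 - x1).
S = (486.4 - 96.6) / (77.8 - 29.2)
S = 389.8 / 48.6
S = 8.0206 mV/unit

8.0206 mV/unit


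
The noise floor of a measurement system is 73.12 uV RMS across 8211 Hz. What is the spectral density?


Noise spectral density = Vrms / sqrt(BW).
NSD = 73.12 / sqrt(8211)
NSD = 73.12 / 90.6146
NSD = 0.8069 uV/sqrt(Hz)

0.8069 uV/sqrt(Hz)


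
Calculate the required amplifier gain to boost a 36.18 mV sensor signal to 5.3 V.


Gain = Vout / Vin (converting to same units).
G = 5.3 V / 36.18 mV
G = 5300.0 mV / 36.18 mV
G = 146.49

146.49


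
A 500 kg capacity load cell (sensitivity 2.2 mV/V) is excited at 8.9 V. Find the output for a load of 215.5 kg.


Vout = rated_output * Vex * (load / capacity).
Vout = 2.2 * 8.9 * (215.5 / 500)
Vout = 2.2 * 8.9 * 0.431
Vout = 8.439 mV

8.439 mV


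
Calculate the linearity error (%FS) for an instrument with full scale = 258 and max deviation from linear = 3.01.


Linearity error = (max deviation / full scale) * 100%.
Linearity = (3.01 / 258) * 100
Linearity = 1.167 %FS

1.167 %FS
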